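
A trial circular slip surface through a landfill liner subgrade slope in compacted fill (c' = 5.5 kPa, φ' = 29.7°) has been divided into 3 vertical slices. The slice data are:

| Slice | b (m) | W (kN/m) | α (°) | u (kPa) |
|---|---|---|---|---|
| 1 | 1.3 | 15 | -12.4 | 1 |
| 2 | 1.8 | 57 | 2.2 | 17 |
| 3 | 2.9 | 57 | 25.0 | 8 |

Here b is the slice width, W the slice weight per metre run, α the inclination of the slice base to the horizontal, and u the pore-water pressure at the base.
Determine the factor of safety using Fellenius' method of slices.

FS = 3.14

Ordinary method of slices: FS = Σ[c'·Δl_i + (W_i cosα_i − u_i·Δl_i)·tanφ'] / Σ W_i sinα_i, with Δl_i = b_i / cosα_i.
Slice 1: Δl = 1.3/cos(-12.4°) = 1.331 m; N'_1 = 15·cos(-12.4°) − 1·1.331 = 13.3; c'Δl = 7.32; W sinα = -3.2
Slice 2: Δl = 1.8/cos2.2° = 1.801 m; N'_2 = 57·cos2.2° − 17·1.801 = 26.3; c'Δl = 9.91; W sinα = 2.2
Slice 3: Δl = 2.9/cos25.0° = 3.200 m; N'_3 = 57·cos25.0° − 8·3.200 = 26.1; c'Δl = 17.60; W sinα = 24.1
Σc'Δl = 34.8 kN/m; ΣN' = 65.7 kN/m; ΣW sinα = 23.1 kN/m
Resisting = 34.8 + 65.7·tan29.7° = 34.8 + 37.5 = 72.3 kN/m
FS = 72.3 / 23.1 = 3.136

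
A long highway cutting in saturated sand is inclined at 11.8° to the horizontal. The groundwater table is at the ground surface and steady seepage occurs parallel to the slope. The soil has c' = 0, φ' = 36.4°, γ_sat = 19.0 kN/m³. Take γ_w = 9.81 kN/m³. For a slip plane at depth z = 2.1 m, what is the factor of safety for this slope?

FS = 1.71

With seepage parallel to the slope and the water table at the surface, the effective normal stress on the slip plane uses the buoyant unit weight γ' = γ_sat − γ_w while the driving shear stress uses γ_sat:
FS = [c' + γ' z cos²β tanφ'] / [γ_sat z sinβ cosβ]
(For c' = 0 this reduces to FS = (γ'/γ_sat)·tanφ'/tanβ.)
γ' = 19.0 − 9.81 = 9.19 kN/m³
Numerator = 0.0 + 9.19·2.1·cos²11.8°·tan36.4° = 0.0 + 9.19·2.1·0.9582·0.7373 = 13.633 kPa
Denominator = 19.0·2.1·sin11.8°·cos11.8° = 19.0·2.1·0.2045·0.9789 = 7.987 kPa
FS = 13.633 / 7.987 = 1.707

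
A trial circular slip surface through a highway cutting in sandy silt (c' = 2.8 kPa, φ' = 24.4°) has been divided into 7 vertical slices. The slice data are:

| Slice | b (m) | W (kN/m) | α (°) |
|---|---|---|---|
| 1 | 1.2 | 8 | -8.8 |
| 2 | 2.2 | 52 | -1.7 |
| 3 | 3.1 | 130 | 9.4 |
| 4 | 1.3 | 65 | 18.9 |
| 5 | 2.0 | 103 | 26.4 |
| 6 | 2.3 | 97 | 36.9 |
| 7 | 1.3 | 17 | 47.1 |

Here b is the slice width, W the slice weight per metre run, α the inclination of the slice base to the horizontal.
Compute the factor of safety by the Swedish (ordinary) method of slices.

FS = 1.52

Ordinary method of slices: FS = Σ[c'·Δl_i + (W_i cosα_i)·tanφ'] / Σ W_i sinα_i, with Δl_i = b_i / cosα_i.
Slice 1: Δl = 1.2/cos(-8.8°) = 1.214 m; N'_1 = 8·cos(-8.8°) = 7.9; c'Δl = 3.40; W sinα = -1.2
Slice 2: Δl = 2.2/cos(-1.7°) = 2.201 m; N'_2 = 52·cos(-1.7°) = 52.0; c'Δl = 6.16; W sinα = -1.5
Slice 3: Δl = 3.1/cos9.4° = 3.142 m; N'_3 = 130·cos9.4° = 128.3; c'Δl = 8.80; W sinα = 21.2
Slice 4: Δl = 1.3/cos18.9° = 1.374 m; N'_4 = 65·cos18.9° = 61.5; c'Δl = 3.85; W sinα = 21.1
Slice 5: Δl = 2.0/cos26.4° = 2.233 m; N'_5 = 103·cos26.4° = 92.3; c'Δl = 6.25; W sinα = 45.8
Slice 6: Δl = 2.3/cos36.9° = 2.876 m; N'_6 = 97·cos36.9° = 77.6; c'Δl = 8.05; W sinα = 58.2
Slice 7: Δl = 1.3/cos47.1° = 1.910 m; N'_7 = 17·cos47.1° = 11.6; c'Δl = 5.35; W sinα = 12.5
Σc'Δl = 41.9 kN/m; ΣN' = 431.0 kN/m; ΣW sinα = 156.0 kN/m
Resisting = 41.9 + 431.0·tan24.4° = 41.9 + 195.5 = 237.4 kN/m
FS = 237.4 / 156.0 = 1.522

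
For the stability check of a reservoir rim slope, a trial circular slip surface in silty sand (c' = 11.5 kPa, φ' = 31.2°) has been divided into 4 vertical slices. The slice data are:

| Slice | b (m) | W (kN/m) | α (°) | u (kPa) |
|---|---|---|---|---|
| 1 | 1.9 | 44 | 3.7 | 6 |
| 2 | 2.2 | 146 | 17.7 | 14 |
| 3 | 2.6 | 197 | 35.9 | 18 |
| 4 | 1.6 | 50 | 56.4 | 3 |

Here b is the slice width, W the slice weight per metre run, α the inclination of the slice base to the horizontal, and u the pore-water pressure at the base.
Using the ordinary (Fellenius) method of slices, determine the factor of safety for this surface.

FS = 1.35

Ordinary method of slices: FS = Σ[c'·Δl_i + (W_i cosα_i − u_i·Δl_i)·tanφ'] / Σ W_i sinα_i, with Δl_i = b_i / cosα_i.
Slice 1: Δl = 1.9/cos3.7° = 1.904 m; N'_1 = 44·cos3.7° − 6·1.904 = 32.5; c'Δl = 21.90; W sinα = 2.8
Slice 2: Δl = 2.2/cos17.7° = 2.309 m; N'_2 = 146·cos17.7° − 14·2.309 = 106.8; c'Δl = 26.56; W sinα = 44.4
Slice 3: Δl = 2.6/cos35.9° = 3.210 m; N'_3 = 197·cos35.9° − 18·3.210 = 101.8; c'Δl = 36.91; W sinα = 115.5
Slice 4: Δl = 1.6/cos56.4° = 2.891 m; N'_4 = 50·cos56.4° − 3·2.891 = 19.0; c'Δl = 33.25; W sinα = 41.6
Σc'Δl = 118.6 kN/m; ΣN' = 260.0 kN/m; ΣW sinα = 204.4 kN/m
Resisting = 118.6 + 260.0·tan31.2° = 118.6 + 157.5 = 276.1 kN/m
FS = 276.1 / 204.4 = 1.351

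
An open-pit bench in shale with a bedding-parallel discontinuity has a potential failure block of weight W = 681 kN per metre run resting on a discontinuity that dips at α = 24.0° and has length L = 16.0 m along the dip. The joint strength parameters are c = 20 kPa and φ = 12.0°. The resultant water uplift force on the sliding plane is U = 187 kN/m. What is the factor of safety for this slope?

FS = 1.49

Resolving the block weight along and normal to the plane and applying the Mohr–Coulomb strength on the joint:
N' = W cosα − U = 681·cos24.0° − 187 = 435.1 kN/m
Driving force T = W sinα = 681·sin24.0° = 277.0 kN/m
Resisting force R = c·L + N'·tanφ = 20·16.0 + 435.1·tan12.0° = 320.0 + 92.5 = 412.5 kN/m
FS = R / T = 412.5 / 277.0 = 1.489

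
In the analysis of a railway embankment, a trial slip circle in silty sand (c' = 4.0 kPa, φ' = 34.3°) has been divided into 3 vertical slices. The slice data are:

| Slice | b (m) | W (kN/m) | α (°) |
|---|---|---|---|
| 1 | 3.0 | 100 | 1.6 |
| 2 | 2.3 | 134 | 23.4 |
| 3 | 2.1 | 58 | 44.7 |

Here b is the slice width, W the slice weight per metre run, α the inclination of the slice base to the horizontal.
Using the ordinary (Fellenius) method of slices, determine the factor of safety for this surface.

FS = 2.21

Ordinary method of slices: FS = Σ[c'·Δl_i + (W_i cosα_i)·tanφ'] / Σ W_i sinα_i, with Δl_i = b_i / cosα_i.
Slice 1: Δl = 3.0/cos1.6° = 3.001 m; N'_1 = 100·cos1.6° = 100.0; c'Δl = 12.00; W sinα = 2.8
Slice 2: Δl = 2.3/cos23.4° = 2.506 m; N'_2 = 134·cos23.4° = 123.0; c'Δl = 10.02; W sinα = 53.2
Slice 3: Δl = 2.1/cos44.7° = 2.954 m; N'_3 = 58·cos44.7° = 41.2; c'Δl = 11.82; W sinα = 40.8
Σc'Δl = 33.8 kN/m; ΣN' = 264.2 kN/m; ΣW sinα = 96.8 kN/m
Resisting = 33.8 + 264.2·tan34.3° = 33.8 + 180.2 = 214.0 kN/m
FS = 214.0 / 96.8 = 2.211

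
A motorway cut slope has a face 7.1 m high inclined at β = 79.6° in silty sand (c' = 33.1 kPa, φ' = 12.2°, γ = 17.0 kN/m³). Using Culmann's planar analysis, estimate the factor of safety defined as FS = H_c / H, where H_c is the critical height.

FS = 1.71

H_c = (4c'/γ) · sinβ cosφ' / [1 − cos(β − φ')]
    = (4·33.1/17.0) · sin79.6°·cos12.2° / [1 − cos67.4°]
    = 7.788 · 0.9614 / 0.6157 = 12.16 m
FS = H_c / H = 12.16 / 7.1 = 1.713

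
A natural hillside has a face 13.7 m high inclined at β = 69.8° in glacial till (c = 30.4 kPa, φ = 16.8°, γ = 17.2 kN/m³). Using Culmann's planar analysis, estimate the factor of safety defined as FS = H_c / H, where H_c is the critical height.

FS = 1.16

H_c = (4c/γ) · sinβ cosφ / [1 − cos(β − φ)]
    = (4·30.4/17.2) · sin69.8°·cos16.8° / [1 − cos53.0°]
    = 7.070 · 0.8984 / 0.3982 = 15.95 m
FS = H_c / H = 15.95 / 13.7 = 1.164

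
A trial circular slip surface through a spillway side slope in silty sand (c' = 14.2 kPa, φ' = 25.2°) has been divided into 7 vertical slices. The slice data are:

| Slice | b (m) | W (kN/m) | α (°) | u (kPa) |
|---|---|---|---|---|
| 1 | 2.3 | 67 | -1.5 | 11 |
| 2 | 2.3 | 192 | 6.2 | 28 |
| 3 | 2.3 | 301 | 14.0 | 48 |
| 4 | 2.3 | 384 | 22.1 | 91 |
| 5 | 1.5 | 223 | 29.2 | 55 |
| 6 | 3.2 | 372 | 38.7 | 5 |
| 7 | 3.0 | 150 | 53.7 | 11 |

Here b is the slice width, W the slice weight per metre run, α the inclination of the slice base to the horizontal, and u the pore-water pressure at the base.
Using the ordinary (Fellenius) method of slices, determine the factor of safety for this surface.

Ordinary method of slices: FS = Σ[c'·Δl_i + (W_i cosα_i − u_i·Δl_i)·tanφ'] / Σ W_i sinα_i, with Δl_i = b_i / cosα_i.
Slice 1: Δl = 2.3/cos(-1.5°) = 2.301 m; N'_1 = 67·cos(-1.5°) − 11·2.301 = 41.7; c'Δl = 32.67; W sinα = -1.8
Slice 2: Δl = 2.3/cos6.2° = 2.314 m; N'_2 = 192·cos6.2° − 28·2.314 = 126.1; c'Δl = 32.85; W sinα = 20.7
Slice 3: Δl = 2.3/cos14.0° = 2.370 m; N'_3 = 301·cos14.0° − 48·2.370 = 178.3; c'Δl = 33.66; W sinα = 72.8
Slice 4: Δl = 2.3/cos22.1° = 2.482 m; N'_4 = 384·cos22.1° − 91·2.482 = 129.9; c'Δl = 35.25; W sinα = 144.5
Slice 5: Δl = 1.5/cos29.2° = 1.718 m; N'_5 = 223·cos29.2° − 55·1.718 = 100.2; c'Δl = 24.40; W sinα = 108.8
Slice 6: Δl = 3.2/cos38.7° = 4.100 m; N'_6 = 372·cos38.7° − 5·4.100 = 269.8; c'Δl = 58.22; W sinα = 232.6
Slice 7: Δl = 3.0/cos53.7° = 5.067 m; N'_7 = 150·cos53.7° − 11·5.067 = 33.1; c'Δl = 71.96; W sinα = 120.9
Σc'Δl = 289.0 kN/m; ΣN' = 879.0 kN/m; ΣW sinα = 698.5 kN/m
Resisting = 289.0 + 879.0·tan25.2° = 289.0 + 413.6 = 702.6 kN/m
FS = 702.6 / 698.5 = 1.006

FS = 1.01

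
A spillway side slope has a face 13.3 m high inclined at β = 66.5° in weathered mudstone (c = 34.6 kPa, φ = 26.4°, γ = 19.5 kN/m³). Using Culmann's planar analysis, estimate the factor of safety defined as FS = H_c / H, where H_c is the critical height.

FS = 1.86

H_c = (4c/γ) · sinβ cosφ / [1 − cos(β − φ)]
    = (4·34.6/19.5) · sin66.5°·cos26.4° / [1 − cos40.1°]
    = 7.097 · 0.8214 / 0.2351 = 24.80 m
FS = H_c / H = 24.80 / 13.3 = 1.865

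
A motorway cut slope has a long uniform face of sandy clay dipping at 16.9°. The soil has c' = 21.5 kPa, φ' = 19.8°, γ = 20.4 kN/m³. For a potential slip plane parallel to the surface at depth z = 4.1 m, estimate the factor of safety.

FS = 2.11

For an infinite slope with a slip plane parallel to the surface (no pore pressure): FS = [c' + γz cos²β tanφ'] / [γz sinβ cosβ].
γz = 20.4·4.1 = 83.64 kN/m²
Numerator = 21.5 + 83.64·cos²16.9°·tan19.8° = 21.5 + 83.64·0.9155·0.3600 = 49.068 kPa
Denominator = 83.64·sin16.9°·cos16.9° = 83.64·0.2907·0.9568 = 23.264 kPa
FS = 49.068 / 23.264 = 2.109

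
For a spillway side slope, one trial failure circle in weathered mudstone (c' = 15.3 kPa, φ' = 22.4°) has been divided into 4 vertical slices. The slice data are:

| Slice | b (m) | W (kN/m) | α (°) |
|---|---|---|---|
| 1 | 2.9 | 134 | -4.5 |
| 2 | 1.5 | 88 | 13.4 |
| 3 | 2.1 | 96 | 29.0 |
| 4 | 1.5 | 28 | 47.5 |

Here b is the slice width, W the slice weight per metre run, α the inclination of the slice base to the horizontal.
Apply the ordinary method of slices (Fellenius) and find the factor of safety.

FS = 3.52

Ordinary method of slices: FS = Σ[c'·Δl_i + (W_i cosα_i)·tanφ'] / Σ W_i sinα_i, with Δl_i = b_i / cosα_i.
Slice 1: Δl = 2.9/cos(-4.5°) = 2.909 m; N'_1 = 134·cos(-4.5°) = 133.6; c'Δl = 44.51; W sinα = -10.5
Slice 2: Δl = 1.5/cos13.4° = 1.542 m; N'_2 = 88·cos13.4° = 85.6; c'Δl = 23.59; W sinα = 20.4
Slice 3: Δl = 2.1/cos29.0° = 2.401 m; N'_3 = 96·cos29.0° = 84.0; c'Δl = 36.74; W sinα = 46.5
Slice 4: Δl = 1.5/cos47.5° = 2.220 m; N'_4 = 28·cos47.5° = 18.9; c'Δl = 33.97; W sinα = 20.6
Σc'Δl = 138.8 kN/m; ΣN' = 322.1 kN/m; ΣW sinα = 77.1 kN/m
Resisting = 138.8 + 322.1·tan22.4° = 138.8 + 132.7 = 271.6 kN/m
FS = 271.6 / 77.1 = 3.524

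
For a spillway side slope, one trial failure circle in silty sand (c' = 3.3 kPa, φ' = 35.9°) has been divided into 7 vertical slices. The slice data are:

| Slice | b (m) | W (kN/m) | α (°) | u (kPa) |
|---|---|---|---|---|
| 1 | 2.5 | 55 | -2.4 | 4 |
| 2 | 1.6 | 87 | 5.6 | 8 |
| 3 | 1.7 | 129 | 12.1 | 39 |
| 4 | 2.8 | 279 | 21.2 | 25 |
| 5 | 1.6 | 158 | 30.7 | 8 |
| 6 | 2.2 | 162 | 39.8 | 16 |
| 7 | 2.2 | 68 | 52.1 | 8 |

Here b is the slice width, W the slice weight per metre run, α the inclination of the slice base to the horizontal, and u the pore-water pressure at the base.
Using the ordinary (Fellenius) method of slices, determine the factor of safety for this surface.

Ordinary method of slices: FS = Σ[c'·Δl_i + (W_i cosα_i − u_i·Δl_i)·tanφ'] / Σ W_i sinα_i, with Δl_i = b_i / cosα_i.
Slice 1: Δl = 2.5/cos(-2.4°) = 2.502 m; N'_1 = 55·cos(-2.4°) − 4·2.502 = 44.9; c'Δl = 8.26; W sinα = -2.3
Slice 2: Δl = 1.6/cos5.6° = 1.608 m; N'_2 = 87·cos5.6° − 8·1.608 = 73.7; c'Δl = 5.31; W sinα = 8.5
Slice 3: Δl = 1.7/cos12.1° = 1.739 m; N'_3 = 129·cos12.1° − 39·1.739 = 58.3; c'Δl = 5.74; W sinα = 27.0
Slice 4: Δl = 2.8/cos21.2° = 3.003 m; N'_4 = 279·cos21.2° − 25·3.003 = 185.0; c'Δl = 9.91; W sinα = 100.9
Slice 5: Δl = 1.6/cos30.7° = 1.861 m; N'_5 = 158·cos30.7° − 8·1.861 = 121.0; c'Δl = 6.14; W sinα = 80.7
Slice 6: Δl = 2.2/cos39.8° = 2.864 m; N'_6 = 162·cos39.8° − 16·2.864 = 78.6; c'Δl = 9.45; W sinα = 103.7
Slice 7: Δl = 2.2/cos52.1° = 3.581 m; N'_7 = 68·cos52.1° − 8·3.581 = 13.1; c'Δl = 11.82; W sinα = 53.7
Σc'Δl = 56.6 kN/m; ΣN' = 574.8 kN/m; ΣW sinα = 372.1 kN/m
Resisting = 56.6 + 574.8·tan35.9° = 56.6 + 416.1 = 472.7 kN/m
FS = 472.7 / 372.1 = 1.270

FS = 1.27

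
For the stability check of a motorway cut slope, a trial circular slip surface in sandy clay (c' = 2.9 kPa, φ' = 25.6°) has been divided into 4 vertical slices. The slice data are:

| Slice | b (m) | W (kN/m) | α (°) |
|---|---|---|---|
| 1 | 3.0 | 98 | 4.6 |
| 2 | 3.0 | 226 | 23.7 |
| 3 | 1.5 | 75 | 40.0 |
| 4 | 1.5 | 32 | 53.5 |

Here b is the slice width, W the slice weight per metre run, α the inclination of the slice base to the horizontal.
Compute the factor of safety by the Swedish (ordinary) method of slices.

FS = 1.24

Ordinary method of slices: FS = Σ[c'·Δl_i + (W_i cosα_i)·tanφ'] / Σ W_i sinα_i, with Δl_i = b_i / cosα_i.
Slice 1: Δl = 3.0/cos4.6° = 3.010 m; N'_1 = 98·cos4.6° = 97.7; c'Δl = 8.73; W sinα = 7.9
Slice 2: Δl = 3.0/cos23.7° = 3.276 m; N'_2 = 226·cos23.7° = 206.9; c'Δl = 9.50; W sinα = 90.8
Slice 3: Δl = 1.5/cos40.0° = 1.958 m; N'_3 = 75·cos40.0° = 57.5; c'Δl = 5.68; W sinα = 48.2
Slice 4: Δl = 1.5/cos53.5° = 2.522 m; N'_4 = 32·cos53.5° = 19.0; c'Δl = 7.31; W sinα = 25.7
Σc'Δl = 31.2 kN/m; ΣN' = 381.1 kN/m; ΣW sinα = 172.6 kN/m
Resisting = 31.2 + 381.1·tan25.6° = 31.2 + 182.6 = 213.8 kN/m
FS = 213.8 / 172.6 = 1.239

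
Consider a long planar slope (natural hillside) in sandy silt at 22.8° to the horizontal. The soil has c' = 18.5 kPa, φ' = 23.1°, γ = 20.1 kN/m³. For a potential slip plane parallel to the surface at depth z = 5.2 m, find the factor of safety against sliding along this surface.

FS = 1.51

For an infinite slope with a slip plane parallel to the surface (no pore pressure): FS = [c' + γz cos²β tanφ'] / [γz sinβ cosβ].
γz = 20.1·5.2 = 104.52 kN/m²
Numerator = 18.5 + 104.52·cos²22.8°·tan23.1° = 18.5 + 104.52·0.8498·0.4265 = 56.387 kPa
Denominator = 104.52·sin22.8°·cos22.8° = 104.52·0.3875·0.9219 = 37.338 kPa
FS = 56.387 / 37.338 = 1.510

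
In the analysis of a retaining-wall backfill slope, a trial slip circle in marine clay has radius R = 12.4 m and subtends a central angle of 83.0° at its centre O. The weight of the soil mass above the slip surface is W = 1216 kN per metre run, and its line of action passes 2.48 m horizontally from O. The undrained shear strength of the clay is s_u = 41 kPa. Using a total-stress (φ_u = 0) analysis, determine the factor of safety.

Taking moments about the centre O, the resisting moment is provided by the undrained shear strength acting along the arc:
Arc length L_a = R·θ = 12.4·(83.0°·π/180) = 12.4·1.4486 = 17.96 m
M_R = s_u·L_a·R = 41·17.96·12.4 = 9132.4 kN·m/m
M_D = W·d = 1216·2.48 = 3015.7 kN·m/m
FS = M_R / M_D = 9132.4 / 3015.7 = 3.028

FS = 3.03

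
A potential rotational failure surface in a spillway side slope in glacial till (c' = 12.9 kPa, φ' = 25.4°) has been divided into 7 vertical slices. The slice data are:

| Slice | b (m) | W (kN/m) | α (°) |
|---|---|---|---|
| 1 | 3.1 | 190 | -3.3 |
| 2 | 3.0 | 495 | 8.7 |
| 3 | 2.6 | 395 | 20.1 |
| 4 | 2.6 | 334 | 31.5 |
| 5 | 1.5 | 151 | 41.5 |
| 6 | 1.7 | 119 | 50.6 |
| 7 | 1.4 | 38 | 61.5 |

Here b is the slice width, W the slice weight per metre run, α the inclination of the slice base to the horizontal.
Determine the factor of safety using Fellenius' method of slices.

FS = 1.64

Ordinary method of slices: FS = Σ[c'·Δl_i + (W_i cosα_i)·tanφ'] / Σ W_i sinα_i, with Δl_i = b_i / cosα_i.
Slice 1: Δl = 3.1/cos(-3.3°) = 3.105 m; N'_1 = 190·cos(-3.3°) = 189.7; c'Δl = 40.06; W sinα = -10.9
Slice 2: Δl = 3.0/cos8.7° = 3.035 m; N'_2 = 495·cos8.7° = 489.3; c'Δl = 39.15; W sinα = 74.9
Slice 3: Δl = 2.6/cos20.1° = 2.769 m; N'_3 = 395·cos20.1° = 370.9; c'Δl = 35.72; W sinα = 135.7
Slice 4: Δl = 2.6/cos31.5° = 3.049 m; N'_4 = 334·cos31.5° = 284.8; c'Δl = 39.34; W sinα = 174.5
Slice 5: Δl = 1.5/cos41.5° = 2.003 m; N'_5 = 151·cos41.5° = 113.1; c'Δl = 25.84; W sinα = 100.1
Slice 6: Δl = 1.7/cos50.6° = 2.678 m; N'_6 = 119·cos50.6° = 75.5; c'Δl = 34.55; W sinα = 92.0
Slice 7: Δl = 1.4/cos61.5° = 2.934 m; N'_7 = 38·cos61.5° = 18.1; c'Δl = 37.85; W sinα = 33.4
Σc'Δl = 252.5 kN/m; ΣN' = 1541.5 kN/m; ΣW sinα = 599.6 kN/m
Resisting = 252.5 + 1541.5·tan25.4° = 252.5 + 731.9 = 984.4 kN/m
FS = 984.4 / 599.6 = 1.642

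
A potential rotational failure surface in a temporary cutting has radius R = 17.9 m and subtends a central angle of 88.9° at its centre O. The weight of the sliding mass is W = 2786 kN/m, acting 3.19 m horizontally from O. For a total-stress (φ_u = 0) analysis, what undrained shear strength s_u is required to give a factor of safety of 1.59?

s_u = 28.4 kPa

FS = s_u·L_a·R / (W·d), so s_u = FS·W·d / (L_a·R).
Arc length L_a = R·θ = 17.9·(88.9°·π/180) = 17.9·1.5516 = 27.77 m
s_u = 1.59·2786·3.19 / (27.77·17.9) = 14130.9 / 497.15 = 28.42 kPa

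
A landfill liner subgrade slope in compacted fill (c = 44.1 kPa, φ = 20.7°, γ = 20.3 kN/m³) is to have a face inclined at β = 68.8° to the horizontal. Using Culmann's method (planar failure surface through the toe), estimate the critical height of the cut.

H_c = 22.82 m

Culmann's analysis gives the critical failure plane at α_cr = (β + φ)/2 = (68.8 + 20.7)/2 = 44.8°, and the critical height
H_c = (4c/γ) · sinβ cosφ / [1 − cos(β − φ)]
    = (4·44.1/20.3) · sin68.8°·cos20.7° / [1 − cos(48.1°)]
    = 8.690 · 0.9323·0.9354 / [1 − 0.6678]
    = 8.690 · 0.8721 / 0.3322
    = 22.82 m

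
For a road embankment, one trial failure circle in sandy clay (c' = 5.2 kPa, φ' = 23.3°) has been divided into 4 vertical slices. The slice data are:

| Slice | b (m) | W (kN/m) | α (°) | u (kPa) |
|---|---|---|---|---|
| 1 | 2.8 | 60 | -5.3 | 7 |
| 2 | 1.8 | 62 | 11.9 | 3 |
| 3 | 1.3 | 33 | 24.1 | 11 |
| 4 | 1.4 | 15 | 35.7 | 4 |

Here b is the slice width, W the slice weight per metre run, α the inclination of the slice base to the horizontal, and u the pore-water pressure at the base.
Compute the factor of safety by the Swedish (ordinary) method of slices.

Ordinary method of slices: FS = Σ[c'·Δl_i + (W_i cosα_i − u_i·Δl_i)·tanφ'] / Σ W_i sinα_i, with Δl_i = b_i / cosα_i.
Slice 1: Δl = 2.8/cos(-5.3°) = 2.812 m; N'_1 = 60·cos(-5.3°) − 7·2.812 = 40.1; c'Δl = 14.62; W sinα = -5.5
Slice 2: Δl = 1.8/cos11.9° = 1.840 m; N'_2 = 62·cos11.9° − 3·1.840 = 55.1; c'Δl = 9.57; W sinα = 12.8
Slice 3: Δl = 1.3/cos24.1° = 1.424 m; N'_3 = 33·cos24.1° − 11·1.424 = 14.5; c'Δl = 7.41; W sinα = 13.5
Slice 4: Δl = 1.4/cos35.7° = 1.724 m; N'_4 = 15·cos35.7° − 4·1.724 = 5.3; c'Δl = 8.96; W sinα = 8.8
Σc'Δl = 40.6 kN/m; ΣN' = 115.0 kN/m; ΣW sinα = 29.5 kN/m
Resisting = 40.6 + 115.0·tan23.3° = 40.6 + 49.5 = 90.1 kN/m
FS = 90.1 / 29.5 = 3.056

FS = 3.06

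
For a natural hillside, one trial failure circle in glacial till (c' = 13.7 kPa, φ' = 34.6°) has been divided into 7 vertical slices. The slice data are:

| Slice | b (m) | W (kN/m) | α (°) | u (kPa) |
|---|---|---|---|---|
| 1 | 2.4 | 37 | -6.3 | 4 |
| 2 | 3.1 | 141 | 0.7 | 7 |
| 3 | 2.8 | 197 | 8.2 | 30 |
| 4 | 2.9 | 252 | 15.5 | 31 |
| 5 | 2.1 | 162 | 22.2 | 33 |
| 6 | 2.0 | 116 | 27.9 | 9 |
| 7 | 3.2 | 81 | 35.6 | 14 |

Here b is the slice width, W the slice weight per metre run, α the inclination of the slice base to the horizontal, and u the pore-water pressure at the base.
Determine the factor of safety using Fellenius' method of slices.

Ordinary method of slices: FS = Σ[c'·Δl_i + (W_i cosα_i − u_i·Δl_i)·tanφ'] / Σ W_i sinα_i, with Δl_i = b_i / cosα_i.
Slice 1: Δl = 2.4/cos(-6.3°) = 2.415 m; N'_1 = 37·cos(-6.3°) − 4·2.415 = 27.1; c'Δl = 33.08; W sinα = -4.1
Slice 2: Δl = 3.1/cos0.7° = 3.100 m; N'_2 = 141·cos0.7° − 7·3.100 = 119.3; c'Δl = 42.47; W sinα = 1.7
Slice 3: Δl = 2.8/cos8.2° = 2.829 m; N'_3 = 197·cos8.2° − 30·2.829 = 110.1; c'Δl = 38.76; W sinα = 28.1
Slice 4: Δl = 2.9/cos15.5° = 3.009 m; N'_4 = 252·cos15.5° − 31·3.009 = 149.5; c'Δl = 41.23; W sinα = 67.3
Slice 5: Δl = 2.1/cos22.2° = 2.268 m; N'_5 = 162·cos22.2° − 33·2.268 = 75.1; c'Δl = 31.07; W sinα = 61.2
Slice 6: Δl = 2.0/cos27.9° = 2.263 m; N'_6 = 116·cos27.9° − 9·2.263 = 82.1; c'Δl = 31.00; W sinα = 54.3
Slice 7: Δl = 3.2/cos35.6° = 3.936 m; N'_7 = 81·cos35.6° − 14·3.936 = 10.8; c'Δl = 53.92; W sinα = 47.2
Σc'Δl = 271.5 kN/m; ΣN' = 574.1 kN/m; ΣW sinα = 255.7 kN/m
Resisting = 271.5 + 574.1·tan34.6° = 271.5 + 396.1 = 667.6 kN/m
FS = 667.6 / 255.7 = 2.610

FS = 2.61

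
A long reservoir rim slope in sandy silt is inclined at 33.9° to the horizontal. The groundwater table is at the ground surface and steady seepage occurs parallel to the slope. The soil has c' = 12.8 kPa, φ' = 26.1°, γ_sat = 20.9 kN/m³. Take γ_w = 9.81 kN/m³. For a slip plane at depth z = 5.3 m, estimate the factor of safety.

FS = 0.64

With seepage parallel to the slope and the water table at the surface, the effective normal stress on the slip plane uses the buoyant unit weight γ' = γ_sat − γ_w while the driving shear stress uses γ_sat:
FS = [c' + γ' z cos²β tanφ'] / [γ_sat z sinβ cosβ]
γ' = 20.9 − 9.81 = 11.09 kN/m³
Numerator = 12.8 + 11.09·5.3·cos²33.9°·tan26.1° = 12.8 + 11.09·5.3·0.6889·0.4899 = 32.637 kPa
Denominator = 20.9·5.3·sin33.9°·cos33.9° = 20.9·5.3·0.5577·0.8300 = 51.279 kPa
FS = 32.637 / 51.279 = 0.636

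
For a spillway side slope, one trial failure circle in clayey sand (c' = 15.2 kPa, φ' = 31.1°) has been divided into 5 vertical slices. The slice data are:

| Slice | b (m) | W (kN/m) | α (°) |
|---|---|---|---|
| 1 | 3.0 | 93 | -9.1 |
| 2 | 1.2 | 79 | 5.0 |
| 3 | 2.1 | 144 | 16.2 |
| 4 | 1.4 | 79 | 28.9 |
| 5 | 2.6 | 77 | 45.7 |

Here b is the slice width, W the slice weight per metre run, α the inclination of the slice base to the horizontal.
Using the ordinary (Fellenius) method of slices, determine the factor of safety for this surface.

Ordinary method of slices: FS = Σ[c'·Δl_i + (W_i cosα_i)·tanφ'] / Σ W_i sinα_i, with Δl_i = b_i / cosα_i.
Slice 1: Δl = 3.0/cos(-9.1°) = 3.038 m; N'_1 = 93·cos(-9.1°) = 91.8; c'Δl = 46.18; W sinα = -14.7
Slice 2: Δl = 1.2/cos5.0° = 1.205 m; N'_2 = 79·cos5.0° = 78.7; c'Δl = 18.31; W sinα = 6.9
Slice 3: Δl = 2.1/cos16.2° = 2.187 m; N'_3 = 144·cos16.2° = 138.3; c'Δl = 33.24; W sinα = 40.2
Slice 4: Δl = 1.4/cos28.9° = 1.599 m; N'_4 = 79·cos28.9° = 69.2; c'Δl = 24.31; W sinα = 38.2
Slice 5: Δl = 2.6/cos45.7° = 3.723 m; N'_5 = 77·cos45.7° = 53.8; c'Δl = 56.59; W sinα = 55.1
Σc'Δl = 178.6 kN/m; ΣN' = 431.8 kN/m; ΣW sinα = 125.6 kN/m
Resisting = 178.6 + 431.8·tan31.1° = 178.6 + 260.4 = 439.1 kN/m
FS = 439.1 / 125.6 = 3.495

FS = 3.49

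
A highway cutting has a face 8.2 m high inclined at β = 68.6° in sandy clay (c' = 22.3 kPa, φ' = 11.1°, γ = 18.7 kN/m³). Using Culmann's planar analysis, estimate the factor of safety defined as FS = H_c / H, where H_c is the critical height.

FS = 1.15

H_c = (4c'/γ) · sinβ cosφ' / [1 − cos(β − φ')]
    = (4·22.3/18.7) · sin68.6°·cos11.1° / [1 − cos57.5°]
    = 4.770 · 0.9136 / 0.4627 = 9.42 m
FS = H_c / H = 9.42 / 8.2 = 1.149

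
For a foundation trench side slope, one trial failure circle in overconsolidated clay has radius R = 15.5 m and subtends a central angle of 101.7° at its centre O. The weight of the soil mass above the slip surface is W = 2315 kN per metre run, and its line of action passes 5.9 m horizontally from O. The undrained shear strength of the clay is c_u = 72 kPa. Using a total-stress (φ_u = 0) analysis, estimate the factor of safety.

FS = 2.25

Taking moments about the centre O, the resisting moment is provided by the undrained shear strength acting along the arc:
Arc length L_a = R·θ = 15.5·(101.7°·π/180) = 15.5·1.7750 = 27.51 m
M_R = c_u·L_a·R = 72·27.51·15.5 = 30703.9 kN·m/m
M_D = W·d = 2315·5.9 = 13658.5 kN·m/m
FS = M_R / M_D = 30703.9 / 13658.5 = 2.248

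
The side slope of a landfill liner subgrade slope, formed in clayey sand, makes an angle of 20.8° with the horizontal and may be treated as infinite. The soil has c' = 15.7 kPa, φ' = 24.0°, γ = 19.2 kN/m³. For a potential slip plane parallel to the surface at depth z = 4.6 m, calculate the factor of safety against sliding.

For an infinite slope with a slip plane parallel to the surface (no pore pressure): FS = [c' + γz cos²β tanφ'] / [γz sinβ cosβ].
γz = 19.2·4.6 = 88.32 kN/m²
Numerator = 15.7 + 88.32·cos²20.8°·tan24.0° = 15.7 + 88.32·0.8739·0.4452 = 50.064 kPa
Denominator = 88.32·sin20.8°·cos20.8° = 88.32·0.3551·0.9348 = 29.319 kPa
FS = 50.064 / 29.319 = 1.708

FS = 1.71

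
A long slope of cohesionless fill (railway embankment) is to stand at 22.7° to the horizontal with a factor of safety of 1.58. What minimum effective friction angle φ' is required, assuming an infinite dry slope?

FS = tanφ'/tanβ ⇒ tanφ' = FS · tanβ = 1.58 · tan22.7° = 0.6609
φ' = arctan(0.6609) = 33.46°

φ' = 33.5°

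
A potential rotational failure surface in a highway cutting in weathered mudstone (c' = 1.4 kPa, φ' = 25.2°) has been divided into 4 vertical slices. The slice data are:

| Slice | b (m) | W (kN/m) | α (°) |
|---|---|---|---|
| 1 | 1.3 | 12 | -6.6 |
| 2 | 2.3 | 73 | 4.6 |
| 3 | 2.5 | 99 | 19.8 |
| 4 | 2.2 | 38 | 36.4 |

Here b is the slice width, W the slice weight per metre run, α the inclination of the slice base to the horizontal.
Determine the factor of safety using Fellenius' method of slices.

Ordinary method of slices: FS = Σ[c'·Δl_i + (W_i cosα_i)·tanφ'] / Σ W_i sinα_i, with Δl_i = b_i / cosα_i.
Slice 1: Δl = 1.3/cos(-6.6°) = 1.309 m; N'_1 = 12·cos(-6.6°) = 11.9; c'Δl = 1.83; W sinα = -1.4
Slice 2: Δl = 2.3/cos4.6° = 2.307 m; N'_2 = 73·cos4.6° = 72.8; c'Δl = 3.23; W sinα = 5.9
Slice 3: Δl = 2.5/cos19.8° = 2.657 m; N'_3 = 99·cos19.8° = 93.1; c'Δl = 3.72; W sinα = 33.5
Slice 4: Δl = 2.2/cos36.4° = 2.733 m; N'_4 = 38·cos36.4° = 30.6; c'Δl = 3.83; W sinα = 22.5
Σc'Δl = 12.6 kN/m; ΣN' = 208.4 kN/m; ΣW sinα = 60.6 kN/m
Resisting = 12.6 + 208.4·tan25.2° = 12.6 + 98.1 = 110.7 kN/m
FS = 110.7 / 60.6 = 1.828

FS = 1.83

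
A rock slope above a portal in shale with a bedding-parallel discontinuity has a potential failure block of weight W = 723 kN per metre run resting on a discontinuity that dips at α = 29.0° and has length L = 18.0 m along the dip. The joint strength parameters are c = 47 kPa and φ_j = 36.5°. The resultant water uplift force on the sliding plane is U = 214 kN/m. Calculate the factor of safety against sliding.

Resolving the block weight along and normal to the plane and applying the Mohr–Coulomb strength on the joint:
N' = W cosα − U = 723·cos29.0° − 214 = 418.4 kN/m
Driving force T = W sinα = 723·sin29.0° = 350.5 kN/m
Resisting force R = c·L + N'·tanφ_j = 47·18.0 + 418.4·tan36.5° = 846.0 + 309.6 = 1155.6 kN/m
FS = R / T = 1155.6 / 350.5 = 3.297

FS = 3.30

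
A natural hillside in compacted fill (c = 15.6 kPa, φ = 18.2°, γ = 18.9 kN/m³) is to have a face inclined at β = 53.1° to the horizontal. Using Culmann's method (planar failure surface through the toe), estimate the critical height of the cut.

Culmann's analysis gives the critical failure plane at α_cr = (β + φ)/2 = (53.1 + 18.2)/2 = 35.6°, and the critical height
H_c = (4c/γ) · sinβ cosφ / [1 − cos(β − φ)]
    = (4·15.6/18.9) · sin53.1°·cos18.2° / [1 − cos(34.9°)]
    = 3.302 · 0.7997·0.9500 / [1 − 0.8202]
    = 3.302 · 0.7597 / 0.1798
    = 13.95 m

H_c = 13.95 m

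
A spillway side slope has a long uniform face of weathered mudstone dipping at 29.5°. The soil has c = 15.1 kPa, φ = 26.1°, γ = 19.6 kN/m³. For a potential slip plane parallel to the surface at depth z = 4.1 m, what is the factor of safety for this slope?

For an infinite slope with a slip plane parallel to the surface (no pore pressure): FS = [c + γz cos²β tanφ] / [γz sinβ cosβ].
γz = 19.6·4.1 = 80.36 kN/m²
Numerator = 15.1 + 80.36·cos²29.5°·tan26.1° = 15.1 + 80.36·0.7575·0.4899 = 44.922 kPa
Denominator = 80.36·sin29.5°·cos29.5° = 80.36·0.4924·0.8704 = 34.441 kPa
FS = 44.922 / 34.441 = 1.304

FS = 1.30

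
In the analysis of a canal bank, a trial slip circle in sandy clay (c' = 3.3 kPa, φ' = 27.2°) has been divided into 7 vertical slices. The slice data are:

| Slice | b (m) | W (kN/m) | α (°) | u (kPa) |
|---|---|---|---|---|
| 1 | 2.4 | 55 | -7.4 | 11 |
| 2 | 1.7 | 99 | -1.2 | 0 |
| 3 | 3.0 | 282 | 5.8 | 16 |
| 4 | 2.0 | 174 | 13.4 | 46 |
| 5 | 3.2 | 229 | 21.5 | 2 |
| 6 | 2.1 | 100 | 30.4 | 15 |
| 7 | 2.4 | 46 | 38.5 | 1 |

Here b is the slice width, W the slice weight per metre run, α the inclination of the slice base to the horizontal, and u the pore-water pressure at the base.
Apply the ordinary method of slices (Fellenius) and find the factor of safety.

FS = 1.94

Ordinary method of slices: FS = Σ[c'·Δl_i + (W_i cosα_i − u_i·Δl_i)·tanφ'] / Σ W_i sinα_i, with Δl_i = b_i / cosα_i.
Slice 1: Δl = 2.4/cos(-7.4°) = 2.420 m; N'_1 = 55·cos(-7.4°) − 11·2.420 = 27.9; c'Δl = 7.99; W sinα = -7.1
Slice 2: Δl = 1.7/cos(-1.2°) = 1.700 m; N'_2 = 99·cos(-1.2°) − 0·1.700 = 99.0; c'Δl = 5.61; W sinα = -2.1
Slice 3: Δl = 3.0/cos5.8° = 3.015 m; N'_3 = 282·cos5.8° − 16·3.015 = 232.3; c'Δl = 9.95; W sinα = 28.5
Slice 4: Δl = 2.0/cos13.4° = 2.056 m; N'_4 = 174·cos13.4° − 46·2.056 = 74.7; c'Δl = 6.78; W sinα = 40.3
Slice 5: Δl = 3.2/cos21.5° = 3.439 m; N'_5 = 229·cos21.5° − 2·3.439 = 206.2; c'Δl = 11.35; W sinα = 83.9
Slice 6: Δl = 2.1/cos30.4° = 2.435 m; N'_6 = 100·cos30.4° − 15·2.435 = 49.7; c'Δl = 8.03; W sinα = 50.6
Slice 7: Δl = 2.4/cos38.5° = 3.067 m; N'_7 = 46·cos38.5° − 1·3.067 = 32.9; c'Δl = 10.12; W sinα = 28.6
Σc'Δl = 59.8 kN/m; ΣN' = 722.7 kN/m; ΣW sinα = 222.8 kN/m
Resisting = 59.8 + 722.7·tan27.2° = 59.8 + 371.4 = 431.3 kN/m
FS = 431.3 / 222.8 = 1.935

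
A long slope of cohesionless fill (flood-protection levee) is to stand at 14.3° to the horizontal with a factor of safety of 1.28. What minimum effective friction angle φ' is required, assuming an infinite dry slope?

φ' = 18.1°

FS = tanφ'/tanβ ⇒ tanφ' = FS · tanβ = 1.28 · tan14.3° = 0.3263
φ' = arctan(0.3263) = 18.07°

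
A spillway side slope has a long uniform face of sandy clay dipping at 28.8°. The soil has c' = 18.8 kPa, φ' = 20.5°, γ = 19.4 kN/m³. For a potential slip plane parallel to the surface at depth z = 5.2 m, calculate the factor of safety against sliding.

FS = 1.12

For an infinite slope with a slip plane parallel to the surface (no pore pressure): FS = [c' + γz cos²β tanφ'] / [γz sinβ cosβ].
γz = 19.4·5.2 = 100.88 kN/m²
Numerator = 18.8 + 100.88·cos²28.8°·tan20.5° = 18.8 + 100.88·0.7679·0.3739 = 47.764 kPa
Denominator = 100.88·sin28.8°·cos28.8° = 100.88·0.4818·0.8763 = 42.588 kPa
FS = 47.764 / 42.588 = 1.122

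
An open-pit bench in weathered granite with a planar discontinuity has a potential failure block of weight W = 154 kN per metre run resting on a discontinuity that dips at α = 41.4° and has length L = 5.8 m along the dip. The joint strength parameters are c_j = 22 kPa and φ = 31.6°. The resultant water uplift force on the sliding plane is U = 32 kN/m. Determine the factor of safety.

Resolving the block weight along and normal to the plane and applying the Mohr–Coulomb strength on the joint:
N' = W cosα − U = 154·cos41.4° − 32 = 83.5 kN/m
Driving force T = W sinα = 154·sin41.4° = 101.8 kN/m
Resisting force R = c_j·L + N'·tanφ = 22·5.8 + 83.5·tan31.6° = 127.6 + 51.4 = 179.0 kN/m
FS = R / T = 179.0 / 101.8 = 1.757

FS = 1.76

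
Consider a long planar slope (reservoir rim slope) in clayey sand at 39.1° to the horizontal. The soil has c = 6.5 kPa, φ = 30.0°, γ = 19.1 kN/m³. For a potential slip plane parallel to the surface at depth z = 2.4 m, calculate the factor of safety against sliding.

FS = 1.00

For an infinite slope with a slip plane parallel to the surface (no pore pressure): FS = [c + γz cos²β tanφ] / [γz sinβ cosβ].
γz = 19.1·2.4 = 45.84 kN/m²
Numerator = 6.5 + 45.84·cos²39.1°·tan30.0° = 6.5 + 45.84·0.6022·0.5774 = 22.439 kPa
Denominator = 45.84·sin39.1°·cos39.1° = 45.84·0.6307·0.7760 = 22.436 kPa
FS = 22.439 / 22.436 = 1.000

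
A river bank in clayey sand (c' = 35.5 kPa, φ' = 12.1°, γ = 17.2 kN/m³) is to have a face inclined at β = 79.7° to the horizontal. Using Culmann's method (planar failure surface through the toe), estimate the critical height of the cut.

H_c = 12.83 m

Culmann's analysis gives the critical failure plane at α_cr = (β + φ')/2 = (79.7 + 12.1)/2 = 45.9°, and the critical height
H_c = (4c'/γ) · sinβ cosφ' / [1 − cos(β − φ')]
    = (4·35.5/17.2) · sin79.7°·cos12.1° / [1 − cos(67.6°)]
    = 8.256 · 0.9839·0.9778 / [1 − 0.3811]
    = 8.256 · 0.9620 / 0.6189
    = 12.83 m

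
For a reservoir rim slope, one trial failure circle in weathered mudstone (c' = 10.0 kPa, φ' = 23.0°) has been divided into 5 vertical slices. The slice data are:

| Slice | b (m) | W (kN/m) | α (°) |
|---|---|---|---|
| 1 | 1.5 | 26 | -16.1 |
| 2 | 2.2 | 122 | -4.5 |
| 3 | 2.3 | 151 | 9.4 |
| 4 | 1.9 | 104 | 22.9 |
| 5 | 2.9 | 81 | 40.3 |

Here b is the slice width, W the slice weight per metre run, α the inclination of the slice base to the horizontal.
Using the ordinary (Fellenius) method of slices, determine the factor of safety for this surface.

FS = 3.10

Ordinary method of slices: FS = Σ[c'·Δl_i + (W_i cosα_i)·tanφ'] / Σ W_i sinα_i, with Δl_i = b_i / cosα_i.
Slice 1: Δl = 1.5/cos(-16.1°) = 1.561 m; N'_1 = 26·cos(-16.1°) = 25.0; c'Δl = 15.61; W sinα = -7.2
Slice 2: Δl = 2.2/cos(-4.5°) = 2.207 m; N'_2 = 122·cos(-4.5°) = 121.6; c'Δl = 22.07; W sinα = -9.6
Slice 3: Δl = 2.3/cos9.4° = 2.331 m; N'_3 = 151·cos9.4° = 149.0; c'Δl = 23.31; W sinα = 24.7
Slice 4: Δl = 1.9/cos22.9° = 2.063 m; N'_4 = 104·cos22.9° = 95.8; c'Δl = 20.63; W sinα = 40.5
Slice 5: Δl = 2.9/cos40.3° = 3.802 m; N'_5 = 81·cos40.3° = 61.8; c'Δl = 38.02; W sinα = 52.4
Σc'Δl = 119.6 kN/m; ΣN' = 453.2 kN/m; ΣW sinα = 100.7 kN/m
Resisting = 119.6 + 453.2·tan23.0° = 119.6 + 192.4 = 312.0 kN/m
FS = 312.0 / 100.7 = 3.097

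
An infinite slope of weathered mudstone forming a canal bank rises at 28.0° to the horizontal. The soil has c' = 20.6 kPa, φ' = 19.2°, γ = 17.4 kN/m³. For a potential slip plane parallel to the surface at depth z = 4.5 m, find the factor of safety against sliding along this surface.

For an infinite slope with a slip plane parallel to the surface (no pore pressure): FS = [c' + γz cos²β tanφ'] / [γz sinβ cosβ].
γz = 17.4·4.5 = 78.30 kN/m²
Numerator = 20.6 + 78.30·cos²28.0°·tan19.2° = 20.6 + 78.30·0.7796·0.3482 = 41.857 kPa
Denominator = 78.30·sin28.0°·cos28.0° = 78.30·0.4695·0.8829 = 32.457 kPa
FS = 41.857 / 32.457 = 1.290

FS = 1.29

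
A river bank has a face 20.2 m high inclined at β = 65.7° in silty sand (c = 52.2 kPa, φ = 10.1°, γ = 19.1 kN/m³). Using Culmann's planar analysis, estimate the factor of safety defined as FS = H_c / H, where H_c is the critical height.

H_c = (4c/γ) · sinβ cosφ / [1 − cos(β − φ)]
    = (4·52.2/19.1) · sin65.7°·cos10.1° / [1 − cos55.6°]
    = 10.932 · 0.8973 / 0.4350 = 22.55 m
FS = H_c / H = 22.55 / 20.2 = 1.116

FS = 1.12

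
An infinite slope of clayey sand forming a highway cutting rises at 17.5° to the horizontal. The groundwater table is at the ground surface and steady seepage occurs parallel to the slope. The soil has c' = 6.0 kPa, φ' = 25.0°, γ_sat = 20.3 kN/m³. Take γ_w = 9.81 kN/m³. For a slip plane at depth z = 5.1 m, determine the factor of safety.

With seepage parallel to the slope and the water table at the surface, the effective normal stress on the slip plane uses the buoyant unit weight γ' = γ_sat − γ_w while the driving shear stress uses γ_sat:
FS = [c' + γ' z cos²β tanφ'] / [γ_sat z sinβ cosβ]
γ' = 20.3 − 9.81 = 10.49 kN/m³
Numerator = 6.0 + 10.49·5.1·cos²17.5°·tan25.0° = 6.0 + 10.49·5.1·0.9096·0.4663 = 28.691 kPa
Denominator = 20.3·5.1·sin17.5°·cos17.5° = 20.3·5.1·0.3007·0.9537 = 29.691 kPa
FS = 28.691 / 29.691 = 0.966

FS = 0.97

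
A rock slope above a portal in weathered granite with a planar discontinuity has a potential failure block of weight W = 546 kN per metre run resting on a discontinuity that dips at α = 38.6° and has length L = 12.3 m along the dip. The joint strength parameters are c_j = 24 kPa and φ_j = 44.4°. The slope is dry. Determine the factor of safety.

FS = 2.09

Resolving the block weight along and normal to the plane and applying the Mohr–Coulomb strength on the joint:
N' = W cosα = 546·cos38.6° = 426.7 kN/m
Driving force T = W sinα = 546·sin38.6° = 340.6 kN/m
Resisting force R = c_j·L + N'·tanφ_j = 24·12.3 + 426.7·tan44.4° = 295.2 + 417.9 = 713.1 kN/m
FS = R / T = 713.1 / 340.6 = 2.093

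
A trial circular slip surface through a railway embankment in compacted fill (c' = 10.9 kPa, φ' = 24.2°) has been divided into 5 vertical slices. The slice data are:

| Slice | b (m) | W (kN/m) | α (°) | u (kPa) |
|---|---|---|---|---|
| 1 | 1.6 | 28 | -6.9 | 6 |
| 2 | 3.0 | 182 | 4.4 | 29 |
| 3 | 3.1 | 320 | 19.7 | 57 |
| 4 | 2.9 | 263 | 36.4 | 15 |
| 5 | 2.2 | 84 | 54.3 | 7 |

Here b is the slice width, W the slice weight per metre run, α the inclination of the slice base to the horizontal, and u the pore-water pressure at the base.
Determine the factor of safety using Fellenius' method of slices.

FS = 1.02

Ordinary method of slices: FS = Σ[c'·Δl_i + (W_i cosα_i − u_i·Δl_i)·tanφ'] / Σ W_i sinα_i, with Δl_i = b_i / cosα_i.
Slice 1: Δl = 1.6/cos(-6.9°) = 1.612 m; N'_1 = 28·cos(-6.9°) − 6·1.612 = 18.1; c'Δl = 17.57; W sinα = -3.4
Slice 2: Δl = 3.0/cos4.4° = 3.009 m; N'_2 = 182·cos4.4° − 29·3.009 = 94.2; c'Δl = 32.80; W sinα = 14.0
Slice 3: Δl = 3.1/cos19.7° = 3.293 m; N'_3 = 320·cos19.7° − 57·3.293 = 113.6; c'Δl = 35.89; W sinα = 107.9
Slice 4: Δl = 2.9/cos36.4° = 3.603 m; N'_4 = 263·cos36.4° − 15·3.603 = 157.6; c'Δl = 39.27; W sinα = 156.1
Slice 5: Δl = 2.2/cos54.3° = 3.770 m; N'_5 = 84·cos54.3° − 7·3.770 = 22.6; c'Δl = 41.09; W sinα = 68.2
Σc'Δl = 166.6 kN/m; ΣN' = 406.2 kN/m; ΣW sinα = 342.8 kN/m
Resisting = 166.6 + 406.2·tan24.2° = 166.6 + 182.5 = 349.2 kN/m
FS = 349.2 / 342.8 = 1.019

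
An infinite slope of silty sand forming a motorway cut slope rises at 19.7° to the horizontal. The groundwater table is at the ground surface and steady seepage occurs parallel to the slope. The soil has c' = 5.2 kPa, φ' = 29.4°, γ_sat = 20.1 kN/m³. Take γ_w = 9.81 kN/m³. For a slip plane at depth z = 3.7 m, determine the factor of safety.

With seepage parallel to the slope and the water table at the surface, the effective normal stress on the slip plane uses the buoyant unit weight γ' = γ_sat − γ_w while the driving shear stress uses γ_sat:
FS = [c' + γ' z cos²β tanφ'] / [γ_sat z sinβ cosβ]
γ' = 20.1 − 9.81 = 10.29 kN/m³
Numerator = 5.2 + 10.29·3.7·cos²19.7°·tan29.4° = 5.2 + 10.29·3.7·0.8864·0.5635 = 24.215 kPa
Denominator = 20.1·3.7·sin19.7°·cos19.7° = 20.1·3.7·0.3371·0.9415 = 23.602 kPa
FS = 24.215 / 23.602 = 1.026

FS = 1.03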